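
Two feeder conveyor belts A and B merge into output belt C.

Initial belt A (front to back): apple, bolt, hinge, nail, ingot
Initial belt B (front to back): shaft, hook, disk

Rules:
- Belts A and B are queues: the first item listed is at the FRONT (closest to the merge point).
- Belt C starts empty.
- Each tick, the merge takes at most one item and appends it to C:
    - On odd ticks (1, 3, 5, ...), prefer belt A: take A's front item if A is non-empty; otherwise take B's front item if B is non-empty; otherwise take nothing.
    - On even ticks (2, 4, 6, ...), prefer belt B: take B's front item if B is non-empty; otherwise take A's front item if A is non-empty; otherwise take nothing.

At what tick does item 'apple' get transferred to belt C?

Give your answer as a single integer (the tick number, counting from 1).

Answer: 1

Derivation:
Tick 1: prefer A, take apple from A; A=[bolt,hinge,nail,ingot] B=[shaft,hook,disk] C=[apple]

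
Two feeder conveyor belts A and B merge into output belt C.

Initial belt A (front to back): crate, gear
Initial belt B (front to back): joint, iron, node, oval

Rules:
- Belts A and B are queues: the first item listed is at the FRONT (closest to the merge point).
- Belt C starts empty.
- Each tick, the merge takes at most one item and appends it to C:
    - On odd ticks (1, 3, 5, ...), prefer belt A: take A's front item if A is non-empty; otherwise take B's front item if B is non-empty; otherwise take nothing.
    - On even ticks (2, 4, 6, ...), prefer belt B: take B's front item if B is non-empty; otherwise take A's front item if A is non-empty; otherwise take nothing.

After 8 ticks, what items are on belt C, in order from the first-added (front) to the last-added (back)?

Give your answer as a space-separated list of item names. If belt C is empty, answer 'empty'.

Answer: crate joint gear iron node oval

Derivation:
Tick 1: prefer A, take crate from A; A=[gear] B=[joint,iron,node,oval] C=[crate]
Tick 2: prefer B, take joint from B; A=[gear] B=[iron,node,oval] C=[crate,joint]
Tick 3: prefer A, take gear from A; A=[-] B=[iron,node,oval] C=[crate,joint,gear]
Tick 4: prefer B, take iron from B; A=[-] B=[node,oval] C=[crate,joint,gear,iron]
Tick 5: prefer A, take node from B; A=[-] B=[oval] C=[crate,joint,gear,iron,node]
Tick 6: prefer B, take oval from B; A=[-] B=[-] C=[crate,joint,gear,iron,node,oval]
Tick 7: prefer A, both empty, nothing taken; A=[-] B=[-] C=[crate,joint,gear,iron,node,oval]
Tick 8: prefer B, both empty, nothing taken; A=[-] B=[-] C=[crate,joint,gear,iron,node,oval]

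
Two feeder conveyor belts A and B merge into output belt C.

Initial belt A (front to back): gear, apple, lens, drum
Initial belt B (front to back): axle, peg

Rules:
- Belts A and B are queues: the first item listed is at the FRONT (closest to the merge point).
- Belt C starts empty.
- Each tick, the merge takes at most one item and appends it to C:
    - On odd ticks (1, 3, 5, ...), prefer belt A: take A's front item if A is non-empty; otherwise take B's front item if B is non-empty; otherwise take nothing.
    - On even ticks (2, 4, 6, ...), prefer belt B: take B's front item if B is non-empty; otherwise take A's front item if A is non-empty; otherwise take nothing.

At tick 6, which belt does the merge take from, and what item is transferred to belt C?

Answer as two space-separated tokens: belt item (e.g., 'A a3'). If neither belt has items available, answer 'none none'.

Answer: A drum

Derivation:
Tick 1: prefer A, take gear from A; A=[apple,lens,drum] B=[axle,peg] C=[gear]
Tick 2: prefer B, take axle from B; A=[apple,lens,drum] B=[peg] C=[gear,axle]
Tick 3: prefer A, take apple from A; A=[lens,drum] B=[peg] C=[gear,axle,apple]
Tick 4: prefer B, take peg from B; A=[lens,drum] B=[-] C=[gear,axle,apple,peg]
Tick 5: prefer A, take lens from A; A=[drum] B=[-] C=[gear,axle,apple,peg,lens]
Tick 6: prefer B, take drum from A; A=[-] B=[-] C=[gear,axle,apple,peg,lens,drum]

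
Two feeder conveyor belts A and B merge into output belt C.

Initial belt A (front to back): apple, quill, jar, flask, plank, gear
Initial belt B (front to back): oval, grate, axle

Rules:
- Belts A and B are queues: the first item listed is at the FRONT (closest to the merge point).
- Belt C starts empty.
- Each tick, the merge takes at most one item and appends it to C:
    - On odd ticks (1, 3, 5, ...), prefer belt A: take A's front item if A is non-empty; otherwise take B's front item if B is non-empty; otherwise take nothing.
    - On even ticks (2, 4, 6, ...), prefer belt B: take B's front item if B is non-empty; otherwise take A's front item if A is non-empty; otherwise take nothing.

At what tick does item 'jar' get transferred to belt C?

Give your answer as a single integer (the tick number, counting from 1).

Tick 1: prefer A, take apple from A; A=[quill,jar,flask,plank,gear] B=[oval,grate,axle] C=[apple]
Tick 2: prefer B, take oval from B; A=[quill,jar,flask,plank,gear] B=[grate,axle] C=[apple,oval]
Tick 3: prefer A, take quill from A; A=[jar,flask,plank,gear] B=[grate,axle] C=[apple,oval,quill]
Tick 4: prefer B, take grate from B; A=[jar,flask,plank,gear] B=[axle] C=[apple,oval,quill,grate]
Tick 5: prefer A, take jar from A; A=[flask,plank,gear] B=[axle] C=[apple,oval,quill,grate,jar]

Answer: 5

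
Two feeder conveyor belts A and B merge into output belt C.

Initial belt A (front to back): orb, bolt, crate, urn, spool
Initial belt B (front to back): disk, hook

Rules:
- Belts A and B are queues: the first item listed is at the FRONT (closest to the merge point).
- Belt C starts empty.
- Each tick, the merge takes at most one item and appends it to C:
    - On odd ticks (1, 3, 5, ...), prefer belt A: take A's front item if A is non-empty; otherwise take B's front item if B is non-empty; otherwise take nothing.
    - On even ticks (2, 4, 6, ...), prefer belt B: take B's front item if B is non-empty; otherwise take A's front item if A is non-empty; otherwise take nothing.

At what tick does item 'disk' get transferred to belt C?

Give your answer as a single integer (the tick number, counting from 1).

Answer: 2

Derivation:
Tick 1: prefer A, take orb from A; A=[bolt,crate,urn,spool] B=[disk,hook] C=[orb]
Tick 2: prefer B, take disk from B; A=[bolt,crate,urn,spool] B=[hook] C=[orb,disk]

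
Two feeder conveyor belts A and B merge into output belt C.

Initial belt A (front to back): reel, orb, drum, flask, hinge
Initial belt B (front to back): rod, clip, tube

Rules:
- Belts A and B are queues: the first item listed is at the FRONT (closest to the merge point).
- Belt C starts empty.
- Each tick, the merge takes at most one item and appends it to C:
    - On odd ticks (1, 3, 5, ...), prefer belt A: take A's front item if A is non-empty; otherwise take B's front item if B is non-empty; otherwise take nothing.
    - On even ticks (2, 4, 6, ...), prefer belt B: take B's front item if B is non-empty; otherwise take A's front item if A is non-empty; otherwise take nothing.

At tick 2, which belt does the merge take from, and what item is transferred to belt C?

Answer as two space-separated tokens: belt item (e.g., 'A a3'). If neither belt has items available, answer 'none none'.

Tick 1: prefer A, take reel from A; A=[orb,drum,flask,hinge] B=[rod,clip,tube] C=[reel]
Tick 2: prefer B, take rod from B; A=[orb,drum,flask,hinge] B=[clip,tube] C=[reel,rod]

Answer: B rod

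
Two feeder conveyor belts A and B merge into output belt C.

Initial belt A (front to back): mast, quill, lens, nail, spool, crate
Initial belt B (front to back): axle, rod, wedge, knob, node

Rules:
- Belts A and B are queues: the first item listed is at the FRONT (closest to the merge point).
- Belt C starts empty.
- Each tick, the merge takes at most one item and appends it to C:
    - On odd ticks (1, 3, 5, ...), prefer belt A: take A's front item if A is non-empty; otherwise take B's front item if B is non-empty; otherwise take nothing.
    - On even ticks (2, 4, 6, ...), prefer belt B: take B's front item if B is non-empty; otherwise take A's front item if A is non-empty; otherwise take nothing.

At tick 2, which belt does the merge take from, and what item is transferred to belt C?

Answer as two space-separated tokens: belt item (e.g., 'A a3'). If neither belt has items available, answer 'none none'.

Answer: B axle

Derivation:
Tick 1: prefer A, take mast from A; A=[quill,lens,nail,spool,crate] B=[axle,rod,wedge,knob,node] C=[mast]
Tick 2: prefer B, take axle from B; A=[quill,lens,nail,spool,crate] B=[rod,wedge,knob,node] C=[mast,axle]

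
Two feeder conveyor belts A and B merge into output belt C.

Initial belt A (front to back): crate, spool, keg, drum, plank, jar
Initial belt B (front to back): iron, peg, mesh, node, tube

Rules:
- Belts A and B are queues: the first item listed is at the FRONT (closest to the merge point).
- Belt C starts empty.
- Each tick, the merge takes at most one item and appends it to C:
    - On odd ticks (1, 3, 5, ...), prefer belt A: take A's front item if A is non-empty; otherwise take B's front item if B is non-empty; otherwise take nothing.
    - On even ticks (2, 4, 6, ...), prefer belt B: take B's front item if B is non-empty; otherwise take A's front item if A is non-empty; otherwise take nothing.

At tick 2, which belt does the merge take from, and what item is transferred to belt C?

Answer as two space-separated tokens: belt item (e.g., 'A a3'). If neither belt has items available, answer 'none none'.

Answer: B iron

Derivation:
Tick 1: prefer A, take crate from A; A=[spool,keg,drum,plank,jar] B=[iron,peg,mesh,node,tube] C=[crate]
Tick 2: prefer B, take iron from B; A=[spool,keg,drum,plank,jar] B=[peg,mesh,node,tube] C=[crate,iron]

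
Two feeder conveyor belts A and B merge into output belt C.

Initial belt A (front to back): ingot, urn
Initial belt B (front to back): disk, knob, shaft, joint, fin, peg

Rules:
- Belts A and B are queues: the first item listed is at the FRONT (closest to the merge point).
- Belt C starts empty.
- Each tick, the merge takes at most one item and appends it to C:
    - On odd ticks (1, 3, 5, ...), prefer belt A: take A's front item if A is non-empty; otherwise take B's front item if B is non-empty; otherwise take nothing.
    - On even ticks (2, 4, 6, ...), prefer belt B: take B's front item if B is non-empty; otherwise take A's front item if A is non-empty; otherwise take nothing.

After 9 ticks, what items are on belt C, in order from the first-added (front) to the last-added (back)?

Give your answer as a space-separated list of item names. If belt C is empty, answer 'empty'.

Answer: ingot disk urn knob shaft joint fin peg

Derivation:
Tick 1: prefer A, take ingot from A; A=[urn] B=[disk,knob,shaft,joint,fin,peg] C=[ingot]
Tick 2: prefer B, take disk from B; A=[urn] B=[knob,shaft,joint,fin,peg] C=[ingot,disk]
Tick 3: prefer A, take urn from A; A=[-] B=[knob,shaft,joint,fin,peg] C=[ingot,disk,urn]
Tick 4: prefer B, take knob from B; A=[-] B=[shaft,joint,fin,peg] C=[ingot,disk,urn,knob]
Tick 5: prefer A, take shaft from B; A=[-] B=[joint,fin,peg] C=[ingot,disk,urn,knob,shaft]
Tick 6: prefer B, take joint from B; A=[-] B=[fin,peg] C=[ingot,disk,urn,knob,shaft,joint]
Tick 7: prefer A, take fin from B; A=[-] B=[peg] C=[ingot,disk,urn,knob,shaft,joint,fin]
Tick 8: prefer B, take peg from B; A=[-] B=[-] C=[ingot,disk,urn,knob,shaft,joint,fin,peg]
Tick 9: prefer A, both empty, nothing taken; A=[-] B=[-] C=[ingot,disk,urn,knob,shaft,joint,fin,peg]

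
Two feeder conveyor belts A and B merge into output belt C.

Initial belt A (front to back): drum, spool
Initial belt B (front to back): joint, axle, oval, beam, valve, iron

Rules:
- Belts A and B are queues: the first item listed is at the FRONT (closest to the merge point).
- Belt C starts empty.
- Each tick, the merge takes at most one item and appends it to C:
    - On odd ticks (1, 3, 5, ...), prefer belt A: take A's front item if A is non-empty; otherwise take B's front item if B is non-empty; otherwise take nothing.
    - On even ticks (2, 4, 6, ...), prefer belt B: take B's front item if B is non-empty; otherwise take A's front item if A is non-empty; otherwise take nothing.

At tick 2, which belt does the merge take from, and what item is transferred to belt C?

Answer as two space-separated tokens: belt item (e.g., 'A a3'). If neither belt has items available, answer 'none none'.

Answer: B joint

Derivation:
Tick 1: prefer A, take drum from A; A=[spool] B=[joint,axle,oval,beam,valve,iron] C=[drum]
Tick 2: prefer B, take joint from B; A=[spool] B=[axle,oval,beam,valve,iron] C=[drum,joint]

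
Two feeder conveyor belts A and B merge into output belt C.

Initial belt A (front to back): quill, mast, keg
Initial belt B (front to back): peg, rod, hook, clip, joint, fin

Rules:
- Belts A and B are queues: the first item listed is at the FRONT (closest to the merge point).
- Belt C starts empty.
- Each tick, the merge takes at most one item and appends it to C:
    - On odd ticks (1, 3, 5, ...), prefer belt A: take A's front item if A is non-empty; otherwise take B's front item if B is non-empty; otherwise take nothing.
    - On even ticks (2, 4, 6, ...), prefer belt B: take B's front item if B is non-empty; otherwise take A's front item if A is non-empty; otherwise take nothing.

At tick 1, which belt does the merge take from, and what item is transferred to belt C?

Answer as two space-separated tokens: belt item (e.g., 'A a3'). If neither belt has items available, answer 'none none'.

Tick 1: prefer A, take quill from A; A=[mast,keg] B=[peg,rod,hook,clip,joint,fin] C=[quill]

Answer: A quill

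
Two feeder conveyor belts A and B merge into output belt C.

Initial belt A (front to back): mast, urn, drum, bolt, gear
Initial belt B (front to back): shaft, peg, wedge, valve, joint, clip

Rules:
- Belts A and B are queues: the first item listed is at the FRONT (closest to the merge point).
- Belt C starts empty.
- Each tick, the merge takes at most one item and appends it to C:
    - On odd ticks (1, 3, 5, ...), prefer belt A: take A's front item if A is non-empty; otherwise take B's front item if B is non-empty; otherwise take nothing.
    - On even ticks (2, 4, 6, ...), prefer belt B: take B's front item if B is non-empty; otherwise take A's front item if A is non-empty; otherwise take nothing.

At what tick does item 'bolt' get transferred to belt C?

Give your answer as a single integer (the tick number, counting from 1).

Answer: 7

Derivation:
Tick 1: prefer A, take mast from A; A=[urn,drum,bolt,gear] B=[shaft,peg,wedge,valve,joint,clip] C=[mast]
Tick 2: prefer B, take shaft from B; A=[urn,drum,bolt,gear] B=[peg,wedge,valve,joint,clip] C=[mast,shaft]
Tick 3: prefer A, take urn from A; A=[drum,bolt,gear] B=[peg,wedge,valve,joint,clip] C=[mast,shaft,urn]
Tick 4: prefer B, take peg from B; A=[drum,bolt,gear] B=[wedge,valve,joint,clip] C=[mast,shaft,urn,peg]
Tick 5: prefer A, take drum from A; A=[bolt,gear] B=[wedge,valve,joint,clip] C=[mast,shaft,urn,peg,drum]
Tick 6: prefer B, take wedge from B; A=[bolt,gear] B=[valve,joint,clip] C=[mast,shaft,urn,peg,drum,wedge]
Tick 7: prefer A, take bolt from A; A=[gear] B=[valve,joint,clip] C=[mast,shaft,urn,peg,drum,wedge,bolt]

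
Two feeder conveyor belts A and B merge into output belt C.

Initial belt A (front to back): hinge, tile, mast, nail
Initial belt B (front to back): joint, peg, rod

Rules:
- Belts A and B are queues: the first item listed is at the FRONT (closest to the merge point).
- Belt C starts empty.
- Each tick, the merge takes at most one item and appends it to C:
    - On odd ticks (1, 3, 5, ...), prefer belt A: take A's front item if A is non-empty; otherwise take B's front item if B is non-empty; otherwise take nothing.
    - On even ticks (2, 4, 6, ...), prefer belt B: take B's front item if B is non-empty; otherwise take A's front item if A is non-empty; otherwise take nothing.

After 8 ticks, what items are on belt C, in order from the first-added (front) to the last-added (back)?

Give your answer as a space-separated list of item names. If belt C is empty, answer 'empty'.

Tick 1: prefer A, take hinge from A; A=[tile,mast,nail] B=[joint,peg,rod] C=[hinge]
Tick 2: prefer B, take joint from B; A=[tile,mast,nail] B=[peg,rod] C=[hinge,joint]
Tick 3: prefer A, take tile from A; A=[mast,nail] B=[peg,rod] C=[hinge,joint,tile]
Tick 4: prefer B, take peg from B; A=[mast,nail] B=[rod] C=[hinge,joint,tile,peg]
Tick 5: prefer A, take mast from A; A=[nail] B=[rod] C=[hinge,joint,tile,peg,mast]
Tick 6: prefer B, take rod from B; A=[nail] B=[-] C=[hinge,joint,tile,peg,mast,rod]
Tick 7: prefer A, take nail from A; A=[-] B=[-] C=[hinge,joint,tile,peg,mast,rod,nail]
Tick 8: prefer B, both empty, nothing taken; A=[-] B=[-] C=[hinge,joint,tile,peg,mast,rod,nail]

Answer: hinge joint tile peg mast rod nail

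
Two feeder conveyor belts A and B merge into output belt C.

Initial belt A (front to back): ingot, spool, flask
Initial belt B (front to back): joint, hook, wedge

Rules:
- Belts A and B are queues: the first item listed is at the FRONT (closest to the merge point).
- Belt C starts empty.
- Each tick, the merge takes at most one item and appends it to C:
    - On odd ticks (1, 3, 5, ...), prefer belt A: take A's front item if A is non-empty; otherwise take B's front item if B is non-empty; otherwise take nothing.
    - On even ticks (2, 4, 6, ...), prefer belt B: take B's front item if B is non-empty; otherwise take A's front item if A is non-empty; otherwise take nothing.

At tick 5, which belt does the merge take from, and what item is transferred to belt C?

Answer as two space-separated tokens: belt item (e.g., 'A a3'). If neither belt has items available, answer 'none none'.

Tick 1: prefer A, take ingot from A; A=[spool,flask] B=[joint,hook,wedge] C=[ingot]
Tick 2: prefer B, take joint from B; A=[spool,flask] B=[hook,wedge] C=[ingot,joint]
Tick 3: prefer A, take spool from A; A=[flask] B=[hook,wedge] C=[ingot,joint,spool]
Tick 4: prefer B, take hook from B; A=[flask] B=[wedge] C=[ingot,joint,spool,hook]
Tick 5: prefer A, take flask from A; A=[-] B=[wedge] C=[ingot,joint,spool,hook,flask]

Answer: A flask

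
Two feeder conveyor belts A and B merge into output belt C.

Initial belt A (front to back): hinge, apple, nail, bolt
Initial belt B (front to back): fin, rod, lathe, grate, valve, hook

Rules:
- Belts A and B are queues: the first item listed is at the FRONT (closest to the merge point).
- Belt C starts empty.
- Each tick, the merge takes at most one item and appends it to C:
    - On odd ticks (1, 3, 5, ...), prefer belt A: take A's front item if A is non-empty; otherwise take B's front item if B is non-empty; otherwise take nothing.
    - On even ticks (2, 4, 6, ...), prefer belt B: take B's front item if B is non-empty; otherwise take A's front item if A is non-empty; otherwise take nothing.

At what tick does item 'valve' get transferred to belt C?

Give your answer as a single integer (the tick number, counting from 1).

Answer: 9

Derivation:
Tick 1: prefer A, take hinge from A; A=[apple,nail,bolt] B=[fin,rod,lathe,grate,valve,hook] C=[hinge]
Tick 2: prefer B, take fin from B; A=[apple,nail,bolt] B=[rod,lathe,grate,valve,hook] C=[hinge,fin]
Tick 3: prefer A, take apple from A; A=[nail,bolt] B=[rod,lathe,grate,valve,hook] C=[hinge,fin,apple]
Tick 4: prefer B, take rod from B; A=[nail,bolt] B=[lathe,grate,valve,hook] C=[hinge,fin,apple,rod]
Tick 5: prefer A, take nail from A; A=[bolt] B=[lathe,grate,valve,hook] C=[hinge,fin,apple,rod,nail]
Tick 6: prefer B, take lathe from B; A=[bolt] B=[grate,valve,hook] C=[hinge,fin,apple,rod,nail,lathe]
Tick 7: prefer A, take bolt from A; A=[-] B=[grate,valve,hook] C=[hinge,fin,apple,rod,nail,lathe,bolt]
Tick 8: prefer B, take grate from B; A=[-] B=[valve,hook] C=[hinge,fin,apple,rod,nail,lathe,bolt,grate]
Tick 9: prefer A, take valve from B; A=[-] B=[hook] C=[hinge,fin,apple,rod,nail,lathe,bolt,grate,valve]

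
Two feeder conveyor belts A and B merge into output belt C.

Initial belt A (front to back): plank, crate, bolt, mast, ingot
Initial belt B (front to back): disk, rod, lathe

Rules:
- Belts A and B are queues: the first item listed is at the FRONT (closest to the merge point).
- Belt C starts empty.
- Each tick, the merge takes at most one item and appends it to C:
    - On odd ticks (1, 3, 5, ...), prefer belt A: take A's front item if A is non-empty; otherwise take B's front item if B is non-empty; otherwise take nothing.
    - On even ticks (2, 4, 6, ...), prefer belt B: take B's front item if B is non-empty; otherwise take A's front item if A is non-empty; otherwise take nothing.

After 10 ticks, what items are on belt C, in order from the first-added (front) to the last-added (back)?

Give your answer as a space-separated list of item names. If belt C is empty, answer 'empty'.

Tick 1: prefer A, take plank from A; A=[crate,bolt,mast,ingot] B=[disk,rod,lathe] C=[plank]
Tick 2: prefer B, take disk from B; A=[crate,bolt,mast,ingot] B=[rod,lathe] C=[plank,disk]
Tick 3: prefer A, take crate from A; A=[bolt,mast,ingot] B=[rod,lathe] C=[plank,disk,crate]
Tick 4: prefer B, take rod from B; A=[bolt,mast,ingot] B=[lathe] C=[plank,disk,crate,rod]
Tick 5: prefer A, take bolt from A; A=[mast,ingot] B=[lathe] C=[plank,disk,crate,rod,bolt]
Tick 6: prefer B, take lathe from B; A=[mast,ingot] B=[-] C=[plank,disk,crate,rod,bolt,lathe]
Tick 7: prefer A, take mast from A; A=[ingot] B=[-] C=[plank,disk,crate,rod,bolt,lathe,mast]
Tick 8: prefer B, take ingot from A; A=[-] B=[-] C=[plank,disk,crate,rod,bolt,lathe,mast,ingot]
Tick 9: prefer A, both empty, nothing taken; A=[-] B=[-] C=[plank,disk,crate,rod,bolt,lathe,mast,ingot]
Tick 10: prefer B, both empty, nothing taken; A=[-] B=[-] C=[plank,disk,crate,rod,bolt,lathe,mast,ingot]

Answer: plank disk crate rod bolt lathe mast ingot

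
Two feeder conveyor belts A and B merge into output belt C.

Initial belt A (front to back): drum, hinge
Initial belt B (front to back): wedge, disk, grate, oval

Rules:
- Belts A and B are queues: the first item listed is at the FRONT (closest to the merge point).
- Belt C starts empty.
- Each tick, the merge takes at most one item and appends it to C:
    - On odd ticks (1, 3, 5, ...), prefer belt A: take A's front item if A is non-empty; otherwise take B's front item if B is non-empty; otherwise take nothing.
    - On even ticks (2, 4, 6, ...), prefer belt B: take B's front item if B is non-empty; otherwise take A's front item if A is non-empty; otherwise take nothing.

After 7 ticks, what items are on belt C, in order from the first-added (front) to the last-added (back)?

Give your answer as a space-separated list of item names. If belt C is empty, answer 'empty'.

Answer: drum wedge hinge disk grate oval

Derivation:
Tick 1: prefer A, take drum from A; A=[hinge] B=[wedge,disk,grate,oval] C=[drum]
Tick 2: prefer B, take wedge from B; A=[hinge] B=[disk,grate,oval] C=[drum,wedge]
Tick 3: prefer A, take hinge from A; A=[-] B=[disk,grate,oval] C=[drum,wedge,hinge]
Tick 4: prefer B, take disk from B; A=[-] B=[grate,oval] C=[drum,wedge,hinge,disk]
Tick 5: prefer A, take grate from B; A=[-] B=[oval] C=[drum,wedge,hinge,disk,grate]
Tick 6: prefer B, take oval from B; A=[-] B=[-] C=[drum,wedge,hinge,disk,grate,oval]
Tick 7: prefer A, both empty, nothing taken; A=[-] B=[-] C=[drum,wedge,hinge,disk,grate,oval]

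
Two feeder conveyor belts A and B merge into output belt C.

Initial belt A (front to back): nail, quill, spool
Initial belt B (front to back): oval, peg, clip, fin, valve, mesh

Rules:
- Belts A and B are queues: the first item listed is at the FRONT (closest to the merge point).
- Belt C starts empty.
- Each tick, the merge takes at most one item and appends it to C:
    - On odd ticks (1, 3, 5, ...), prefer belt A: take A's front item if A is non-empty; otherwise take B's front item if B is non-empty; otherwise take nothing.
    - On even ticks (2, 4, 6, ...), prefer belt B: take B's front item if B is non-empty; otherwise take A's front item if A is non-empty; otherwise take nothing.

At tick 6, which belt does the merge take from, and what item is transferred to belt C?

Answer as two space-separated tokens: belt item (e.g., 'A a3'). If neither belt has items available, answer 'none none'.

Answer: B clip

Derivation:
Tick 1: prefer A, take nail from A; A=[quill,spool] B=[oval,peg,clip,fin,valve,mesh] C=[nail]
Tick 2: prefer B, take oval from B; A=[quill,spool] B=[peg,clip,fin,valve,mesh] C=[nail,oval]
Tick 3: prefer A, take quill from A; A=[spool] B=[peg,clip,fin,valve,mesh] C=[nail,oval,quill]
Tick 4: prefer B, take peg from B; A=[spool] B=[clip,fin,valve,mesh] C=[nail,oval,quill,peg]
Tick 5: prefer A, take spool from A; A=[-] B=[clip,fin,valve,mesh] C=[nail,oval,quill,peg,spool]
Tick 6: prefer B, take clip from B; A=[-] B=[fin,valve,mesh] C=[nail,oval,quill,peg,spool,clip]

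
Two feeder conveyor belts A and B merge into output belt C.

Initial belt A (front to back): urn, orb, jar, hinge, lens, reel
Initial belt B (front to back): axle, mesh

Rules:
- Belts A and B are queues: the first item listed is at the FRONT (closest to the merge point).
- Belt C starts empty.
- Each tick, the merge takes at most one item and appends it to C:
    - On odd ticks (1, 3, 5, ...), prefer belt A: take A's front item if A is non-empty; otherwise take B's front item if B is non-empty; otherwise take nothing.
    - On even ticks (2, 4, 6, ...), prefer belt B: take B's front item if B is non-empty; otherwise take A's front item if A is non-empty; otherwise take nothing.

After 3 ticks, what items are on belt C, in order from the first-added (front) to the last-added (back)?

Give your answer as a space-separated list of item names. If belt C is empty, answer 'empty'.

Answer: urn axle orb

Derivation:
Tick 1: prefer A, take urn from A; A=[orb,jar,hinge,lens,reel] B=[axle,mesh] C=[urn]
Tick 2: prefer B, take axle from B; A=[orb,jar,hinge,lens,reel] B=[mesh] C=[urn,axle]
Tick 3: prefer A, take orb from A; A=[jar,hinge,lens,reel] B=[mesh] C=[urn,axle,orb]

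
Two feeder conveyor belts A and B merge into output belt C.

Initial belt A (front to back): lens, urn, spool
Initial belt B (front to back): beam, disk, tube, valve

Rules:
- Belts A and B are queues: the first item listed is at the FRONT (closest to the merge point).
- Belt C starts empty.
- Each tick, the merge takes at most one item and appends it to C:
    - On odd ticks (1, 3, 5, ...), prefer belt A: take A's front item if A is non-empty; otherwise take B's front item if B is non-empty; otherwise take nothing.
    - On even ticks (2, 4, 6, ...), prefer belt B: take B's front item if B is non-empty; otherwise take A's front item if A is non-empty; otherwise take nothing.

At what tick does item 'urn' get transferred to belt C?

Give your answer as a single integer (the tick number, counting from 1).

Answer: 3

Derivation:
Tick 1: prefer A, take lens from A; A=[urn,spool] B=[beam,disk,tube,valve] C=[lens]
Tick 2: prefer B, take beam from B; A=[urn,spool] B=[disk,tube,valve] C=[lens,beam]
Tick 3: prefer A, take urn from A; A=[spool] B=[disk,tube,valve] C=[lens,beam,urn]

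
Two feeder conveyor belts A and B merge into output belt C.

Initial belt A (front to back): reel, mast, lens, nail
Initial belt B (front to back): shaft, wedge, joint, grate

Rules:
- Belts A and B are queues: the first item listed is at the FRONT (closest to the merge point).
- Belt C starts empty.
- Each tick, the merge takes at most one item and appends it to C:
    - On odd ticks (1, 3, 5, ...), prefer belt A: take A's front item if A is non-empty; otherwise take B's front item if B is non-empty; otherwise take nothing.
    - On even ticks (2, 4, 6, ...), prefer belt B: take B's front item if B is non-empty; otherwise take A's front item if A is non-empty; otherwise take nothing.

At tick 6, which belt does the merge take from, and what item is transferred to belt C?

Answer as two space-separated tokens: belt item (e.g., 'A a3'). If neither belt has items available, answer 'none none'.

Answer: B joint

Derivation:
Tick 1: prefer A, take reel from A; A=[mast,lens,nail] B=[shaft,wedge,joint,grate] C=[reel]
Tick 2: prefer B, take shaft from B; A=[mast,lens,nail] B=[wedge,joint,grate] C=[reel,shaft]
Tick 3: prefer A, take mast from A; A=[lens,nail] B=[wedge,joint,grate] C=[reel,shaft,mast]
Tick 4: prefer B, take wedge from B; A=[lens,nail] B=[joint,grate] C=[reel,shaft,mast,wedge]
Tick 5: prefer A, take lens from A; A=[nail] B=[joint,grate] C=[reel,shaft,mast,wedge,lens]
Tick 6: prefer B, take joint from B; A=[nail] B=[grate] C=[reel,shaft,mast,wedge,lens,joint]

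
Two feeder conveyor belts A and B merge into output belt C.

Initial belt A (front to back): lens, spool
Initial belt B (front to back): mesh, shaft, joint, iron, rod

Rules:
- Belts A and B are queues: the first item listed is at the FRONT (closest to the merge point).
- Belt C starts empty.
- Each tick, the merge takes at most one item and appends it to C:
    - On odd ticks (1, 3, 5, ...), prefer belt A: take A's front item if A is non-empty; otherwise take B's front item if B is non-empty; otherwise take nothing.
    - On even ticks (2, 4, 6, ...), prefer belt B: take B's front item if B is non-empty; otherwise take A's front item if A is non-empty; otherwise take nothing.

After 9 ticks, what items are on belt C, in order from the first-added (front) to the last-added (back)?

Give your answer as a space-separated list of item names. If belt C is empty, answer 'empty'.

Tick 1: prefer A, take lens from A; A=[spool] B=[mesh,shaft,joint,iron,rod] C=[lens]
Tick 2: prefer B, take mesh from B; A=[spool] B=[shaft,joint,iron,rod] C=[lens,mesh]
Tick 3: prefer A, take spool from A; A=[-] B=[shaft,joint,iron,rod] C=[lens,mesh,spool]
Tick 4: prefer B, take shaft from B; A=[-] B=[joint,iron,rod] C=[lens,mesh,spool,shaft]
Tick 5: prefer A, take joint from B; A=[-] B=[iron,rod] C=[lens,mesh,spool,shaft,joint]
Tick 6: prefer B, take iron from B; A=[-] B=[rod] C=[lens,mesh,spool,shaft,joint,iron]
Tick 7: prefer A, take rod from B; A=[-] B=[-] C=[lens,mesh,spool,shaft,joint,iron,rod]
Tick 8: prefer B, both empty, nothing taken; A=[-] B=[-] C=[lens,mesh,spool,shaft,joint,iron,rod]
Tick 9: prefer A, both empty, nothing taken; A=[-] B=[-] C=[lens,mesh,spool,shaft,joint,iron,rod]

Answer: lens mesh spool shaft joint iron rod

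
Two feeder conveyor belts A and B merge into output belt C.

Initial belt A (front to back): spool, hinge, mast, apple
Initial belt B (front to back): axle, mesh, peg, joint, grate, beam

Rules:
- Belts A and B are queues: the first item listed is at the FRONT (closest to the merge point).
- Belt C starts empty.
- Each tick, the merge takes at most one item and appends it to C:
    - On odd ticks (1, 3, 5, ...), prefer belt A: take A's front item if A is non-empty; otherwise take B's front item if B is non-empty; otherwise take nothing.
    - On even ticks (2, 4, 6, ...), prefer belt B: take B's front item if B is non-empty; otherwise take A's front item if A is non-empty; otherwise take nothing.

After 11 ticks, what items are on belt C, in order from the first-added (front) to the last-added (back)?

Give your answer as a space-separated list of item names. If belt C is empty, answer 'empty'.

Tick 1: prefer A, take spool from A; A=[hinge,mast,apple] B=[axle,mesh,peg,joint,grate,beam] C=[spool]
Tick 2: prefer B, take axle from B; A=[hinge,mast,apple] B=[mesh,peg,joint,grate,beam] C=[spool,axle]
Tick 3: prefer A, take hinge from A; A=[mast,apple] B=[mesh,peg,joint,grate,beam] C=[spool,axle,hinge]
Tick 4: prefer B, take mesh from B; A=[mast,apple] B=[peg,joint,grate,beam] C=[spool,axle,hinge,mesh]
Tick 5: prefer A, take mast from A; A=[apple] B=[peg,joint,grate,beam] C=[spool,axle,hinge,mesh,mast]
Tick 6: prefer B, take peg from B; A=[apple] B=[joint,grate,beam] C=[spool,axle,hinge,mesh,mast,peg]
Tick 7: prefer A, take apple from A; A=[-] B=[joint,grate,beam] C=[spool,axle,hinge,mesh,mast,peg,apple]
Tick 8: prefer B, take joint from B; A=[-] B=[grate,beam] C=[spool,axle,hinge,mesh,mast,peg,apple,joint]
Tick 9: prefer A, take grate from B; A=[-] B=[beam] C=[spool,axle,hinge,mesh,mast,peg,apple,joint,grate]
Tick 10: prefer B, take beam from B; A=[-] B=[-] C=[spool,axle,hinge,mesh,mast,peg,apple,joint,grate,beam]
Tick 11: prefer A, both empty, nothing taken; A=[-] B=[-] C=[spool,axle,hinge,mesh,mast,peg,apple,joint,grate,beam]

Answer: spool axle hinge mesh mast peg apple joint grate beam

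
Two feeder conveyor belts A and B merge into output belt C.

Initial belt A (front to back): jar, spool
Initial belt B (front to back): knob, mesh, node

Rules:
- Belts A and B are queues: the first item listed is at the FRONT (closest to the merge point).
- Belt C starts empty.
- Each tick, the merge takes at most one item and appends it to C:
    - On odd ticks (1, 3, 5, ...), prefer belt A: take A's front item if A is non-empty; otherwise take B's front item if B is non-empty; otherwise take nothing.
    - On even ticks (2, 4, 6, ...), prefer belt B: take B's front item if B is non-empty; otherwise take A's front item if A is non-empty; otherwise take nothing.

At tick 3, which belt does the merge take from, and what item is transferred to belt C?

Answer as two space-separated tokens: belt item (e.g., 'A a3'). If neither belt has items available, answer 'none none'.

Tick 1: prefer A, take jar from A; A=[spool] B=[knob,mesh,node] C=[jar]
Tick 2: prefer B, take knob from B; A=[spool] B=[mesh,node] C=[jar,knob]
Tick 3: prefer A, take spool from A; A=[-] B=[mesh,node] C=[jar,knob,spool]

Answer: A spool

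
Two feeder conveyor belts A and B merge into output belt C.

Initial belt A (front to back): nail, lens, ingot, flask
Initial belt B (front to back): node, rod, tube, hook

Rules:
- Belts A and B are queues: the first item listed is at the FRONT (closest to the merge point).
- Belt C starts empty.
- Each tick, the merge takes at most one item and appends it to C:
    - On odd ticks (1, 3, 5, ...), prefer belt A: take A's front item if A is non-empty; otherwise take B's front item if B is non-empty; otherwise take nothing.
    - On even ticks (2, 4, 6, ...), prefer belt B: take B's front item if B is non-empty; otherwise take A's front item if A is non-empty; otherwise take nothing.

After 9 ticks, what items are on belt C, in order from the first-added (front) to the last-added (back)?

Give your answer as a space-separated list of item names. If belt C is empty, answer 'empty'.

Answer: nail node lens rod ingot tube flask hook

Derivation:
Tick 1: prefer A, take nail from A; A=[lens,ingot,flask] B=[node,rod,tube,hook] C=[nail]
Tick 2: prefer B, take node from B; A=[lens,ingot,flask] B=[rod,tube,hook] C=[nail,node]
Tick 3: prefer A, take lens from A; A=[ingot,flask] B=[rod,tube,hook] C=[nail,node,lens]
Tick 4: prefer B, take rod from B; A=[ingot,flask] B=[tube,hook] C=[nail,node,lens,rod]
Tick 5: prefer A, take ingot from A; A=[flask] B=[tube,hook] C=[nail,node,lens,rod,ingot]
Tick 6: prefer B, take tube from B; A=[flask] B=[hook] C=[nail,node,lens,rod,ingot,tube]
Tick 7: prefer A, take flask from A; A=[-] B=[hook] C=[nail,node,lens,rod,ingot,tube,flask]
Tick 8: prefer B, take hook from B; A=[-] B=[-] C=[nail,node,lens,rod,ingot,tube,flask,hook]
Tick 9: prefer A, both empty, nothing taken; A=[-] B=[-] C=[nail,node,lens,rod,ingot,tube,flask,hook]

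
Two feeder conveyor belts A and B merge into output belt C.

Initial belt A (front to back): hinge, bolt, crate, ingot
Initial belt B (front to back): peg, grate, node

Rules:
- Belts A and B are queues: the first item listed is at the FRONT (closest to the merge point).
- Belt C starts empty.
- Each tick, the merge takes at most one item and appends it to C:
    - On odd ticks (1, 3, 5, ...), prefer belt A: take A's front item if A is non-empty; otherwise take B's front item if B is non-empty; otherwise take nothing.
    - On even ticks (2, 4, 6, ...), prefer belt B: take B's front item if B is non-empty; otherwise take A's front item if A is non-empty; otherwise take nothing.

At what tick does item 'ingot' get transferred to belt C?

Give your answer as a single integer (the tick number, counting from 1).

Answer: 7

Derivation:
Tick 1: prefer A, take hinge from A; A=[bolt,crate,ingot] B=[peg,grate,node] C=[hinge]
Tick 2: prefer B, take peg from B; A=[bolt,crate,ingot] B=[grate,node] C=[hinge,peg]
Tick 3: prefer A, take bolt from A; A=[crate,ingot] B=[grate,node] C=[hinge,peg,bolt]
Tick 4: prefer B, take grate from B; A=[crate,ingot] B=[node] C=[hinge,peg,bolt,grate]
Tick 5: prefer A, take crate from A; A=[ingot] B=[node] C=[hinge,peg,bolt,grate,crate]
Tick 6: prefer B, take node from B; A=[ingot] B=[-] C=[hinge,peg,bolt,grate,crate,node]
Tick 7: prefer A, take ingot from A; A=[-] B=[-] C=[hinge,peg,bolt,grate,crate,node,ingot]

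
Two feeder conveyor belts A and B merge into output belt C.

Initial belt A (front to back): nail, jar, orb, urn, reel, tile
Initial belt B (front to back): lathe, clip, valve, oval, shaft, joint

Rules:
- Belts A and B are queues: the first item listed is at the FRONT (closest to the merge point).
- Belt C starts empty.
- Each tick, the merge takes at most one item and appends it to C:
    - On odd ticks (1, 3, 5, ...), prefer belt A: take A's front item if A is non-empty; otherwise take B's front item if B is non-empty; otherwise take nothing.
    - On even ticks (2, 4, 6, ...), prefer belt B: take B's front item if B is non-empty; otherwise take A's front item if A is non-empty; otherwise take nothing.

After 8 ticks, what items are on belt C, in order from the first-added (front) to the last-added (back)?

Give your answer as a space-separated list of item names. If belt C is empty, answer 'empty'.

Tick 1: prefer A, take nail from A; A=[jar,orb,urn,reel,tile] B=[lathe,clip,valve,oval,shaft,joint] C=[nail]
Tick 2: prefer B, take lathe from B; A=[jar,orb,urn,reel,tile] B=[clip,valve,oval,shaft,joint] C=[nail,lathe]
Tick 3: prefer A, take jar from A; A=[orb,urn,reel,tile] B=[clip,valve,oval,shaft,joint] C=[nail,lathe,jar]
Tick 4: prefer B, take clip from B; A=[orb,urn,reel,tile] B=[valve,oval,shaft,joint] C=[nail,lathe,jar,clip]
Tick 5: prefer A, take orb from A; A=[urn,reel,tile] B=[valve,oval,shaft,joint] C=[nail,lathe,jar,clip,orb]
Tick 6: prefer B, take valve from B; A=[urn,reel,tile] B=[oval,shaft,joint] C=[nail,lathe,jar,clip,orb,valve]
Tick 7: prefer A, take urn from A; A=[reel,tile] B=[oval,shaft,joint] C=[nail,lathe,jar,clip,orb,valve,urn]
Tick 8: prefer B, take oval from B; A=[reel,tile] B=[shaft,joint] C=[nail,lathe,jar,clip,orb,valve,urn,oval]

Answer: nail lathe jar clip orb valve urn oval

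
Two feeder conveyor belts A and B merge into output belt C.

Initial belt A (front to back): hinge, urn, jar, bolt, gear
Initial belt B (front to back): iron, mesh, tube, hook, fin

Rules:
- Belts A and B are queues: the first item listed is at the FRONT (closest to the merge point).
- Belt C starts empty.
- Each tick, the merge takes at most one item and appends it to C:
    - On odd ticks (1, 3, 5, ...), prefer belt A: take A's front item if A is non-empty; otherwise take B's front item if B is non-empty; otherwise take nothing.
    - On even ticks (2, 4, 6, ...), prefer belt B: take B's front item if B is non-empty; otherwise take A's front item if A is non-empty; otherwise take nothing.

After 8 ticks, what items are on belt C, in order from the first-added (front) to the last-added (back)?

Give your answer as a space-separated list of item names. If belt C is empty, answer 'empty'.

Tick 1: prefer A, take hinge from A; A=[urn,jar,bolt,gear] B=[iron,mesh,tube,hook,fin] C=[hinge]
Tick 2: prefer B, take iron from B; A=[urn,jar,bolt,gear] B=[mesh,tube,hook,fin] C=[hinge,iron]
Tick 3: prefer A, take urn from A; A=[jar,bolt,gear] B=[mesh,tube,hook,fin] C=[hinge,iron,urn]
Tick 4: prefer B, take mesh from B; A=[jar,bolt,gear] B=[tube,hook,fin] C=[hinge,iron,urn,mesh]
Tick 5: prefer A, take jar from A; A=[bolt,gear] B=[tube,hook,fin] C=[hinge,iron,urn,mesh,jar]
Tick 6: prefer B, take tube from B; A=[bolt,gear] B=[hook,fin] C=[hinge,iron,urn,mesh,jar,tube]
Tick 7: prefer A, take bolt from A; A=[gear] B=[hook,fin] C=[hinge,iron,urn,mesh,jar,tube,bolt]
Tick 8: prefer B, take hook from B; A=[gear] B=[fin] C=[hinge,iron,urn,mesh,jar,tube,bolt,hook]

Answer: hinge iron urn mesh jar tube bolt hook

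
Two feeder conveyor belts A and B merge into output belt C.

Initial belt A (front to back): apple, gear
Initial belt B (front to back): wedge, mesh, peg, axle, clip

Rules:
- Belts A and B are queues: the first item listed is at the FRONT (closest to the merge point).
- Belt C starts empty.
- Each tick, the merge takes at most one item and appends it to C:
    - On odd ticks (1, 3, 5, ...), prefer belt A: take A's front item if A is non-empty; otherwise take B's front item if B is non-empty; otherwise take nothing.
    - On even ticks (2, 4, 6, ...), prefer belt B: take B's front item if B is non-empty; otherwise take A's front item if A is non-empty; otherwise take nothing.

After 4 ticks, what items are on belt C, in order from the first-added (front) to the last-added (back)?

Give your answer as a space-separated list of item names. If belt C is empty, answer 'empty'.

Tick 1: prefer A, take apple from A; A=[gear] B=[wedge,mesh,peg,axle,clip] C=[apple]
Tick 2: prefer B, take wedge from B; A=[gear] B=[mesh,peg,axle,clip] C=[apple,wedge]
Tick 3: prefer A, take gear from A; A=[-] B=[mesh,peg,axle,clip] C=[apple,wedge,gear]
Tick 4: prefer B, take mesh from B; A=[-] B=[peg,axle,clip] C=[apple,wedge,gear,mesh]

Answer: apple wedge gear mesh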